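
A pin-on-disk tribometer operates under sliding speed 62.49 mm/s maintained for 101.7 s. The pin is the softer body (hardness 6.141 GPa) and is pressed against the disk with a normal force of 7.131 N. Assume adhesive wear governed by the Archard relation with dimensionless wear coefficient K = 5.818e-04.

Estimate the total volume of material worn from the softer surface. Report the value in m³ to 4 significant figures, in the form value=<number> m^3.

The computation carries exact precision. Intermediate values are shown rounded — one final rounding: four significant digits.
Convert: Sliding speed v = 62.49 mm/s = 0.06249 m/s. Sliding distance L = v·t = 0.06249 m/s × 101.7 s = 6.355 m.
Convert: Hardness H = 6.141 GPa = 6.141e+09 Pa.
Restated in SI base units: W = 7.131 N, H = 6.141e+09 Pa, K = 5.818e-04.
Apply Archard: V = K·W·L/H = 5.818e-04 · 7.131 · 6.355 / 6.141e+09 = 4.294e-12 m³.

value=4.294e-12 m^3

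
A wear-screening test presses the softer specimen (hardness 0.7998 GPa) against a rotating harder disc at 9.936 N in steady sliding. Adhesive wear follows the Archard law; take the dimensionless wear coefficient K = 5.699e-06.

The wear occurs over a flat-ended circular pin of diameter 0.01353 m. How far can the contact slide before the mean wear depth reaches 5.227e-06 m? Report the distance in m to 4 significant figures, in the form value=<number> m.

Intermediates appear rounded, and the computation carries full float precision. Rounded once at the end, at four significant figures.
Convert: Hardness H = 0.7998 GPa = 7.998e+08 Pa.
Convert: Contact area A = π·d²/4 = π·(0.01353 m)²/4 = 1.438e-04 m².
Collected in SI base units: W = 9.936 N, H = 7.998e+08 Pa, K = 5.699e-06.
Wearable volume V_lim = h_lim·A = 5.227e-06 · 1.438e-04 = 7.515e-10 m³.
Sliding life L = V_lim·H/(K·W) = 7.515e-10 · 7.998e+08 / (5.699e-06 · 9.936) = 1.061e+04 m.

value=1.061e+04 m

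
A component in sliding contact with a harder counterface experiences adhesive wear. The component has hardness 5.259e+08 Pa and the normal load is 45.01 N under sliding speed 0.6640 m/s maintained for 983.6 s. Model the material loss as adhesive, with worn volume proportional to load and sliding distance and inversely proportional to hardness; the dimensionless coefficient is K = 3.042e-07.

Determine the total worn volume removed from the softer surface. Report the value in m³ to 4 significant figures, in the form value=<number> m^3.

Intermediates appear rounded. Every step runs at full float precision. Rounded just once, at four significant figures.
Path length L = v·t = 0.6640 m/s × 983.6 s = 653.1 m.
SI base units throughout: W = 45.01 N, H = 5.259e+08 Pa, K = 3.042e-07.
Apply Archard: V = K·W·L/H = 3.042e-07 · 45.01 · 653.1 / 5.259e+08 = 1.700e-11 m³.

value=1.700e-11 m^3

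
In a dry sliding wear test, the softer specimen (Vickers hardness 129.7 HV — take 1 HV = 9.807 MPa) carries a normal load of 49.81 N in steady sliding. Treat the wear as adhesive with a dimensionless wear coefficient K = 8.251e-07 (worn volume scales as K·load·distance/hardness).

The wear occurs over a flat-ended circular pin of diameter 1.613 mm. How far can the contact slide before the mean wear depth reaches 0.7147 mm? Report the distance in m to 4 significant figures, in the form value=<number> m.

value=4.520e+04 m

Intermediates are displayed rounded. The algebra runs at exact precision. Rounded just once, at four significant digits.
Convert: Hardness H = 129.7 HV × 9.807 MPa/HV = 1272 MPa = 1.272e+09 Pa.
Convert: Pin diameter d = 1.613 mm = 0.001613 m. Contact area A = π·d²/4 = π·(0.001613 m)²/4 = 2.043e-06 m².
Convert: Depth limit h_lim = 0.7147 mm = 7.147e-04 m.
In SI base units: W = 49.81 N, H = 1.272e+09 Pa, K = 8.251e-07.
Limit volume V_lim = h_lim·A = 7.147e-04 · 2.043e-06 = 1.460e-09 m³.
Life L = V_lim·H/(K·W) = 1.460e-09 · 1.272e+09 / (8.251e-07 · 49.81) = 4.520e+04 m.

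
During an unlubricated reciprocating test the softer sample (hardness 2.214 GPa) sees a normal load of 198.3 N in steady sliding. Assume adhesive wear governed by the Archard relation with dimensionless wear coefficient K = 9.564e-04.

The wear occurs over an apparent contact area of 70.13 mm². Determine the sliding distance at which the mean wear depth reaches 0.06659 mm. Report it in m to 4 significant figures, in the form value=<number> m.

value=54.52 m

Intermediate values are shown rounded, and all arithmetic runs at exact precision — a single final rounding to 4 significant figures.
Convert: Hardness H = 2.214 GPa = 2.214e+09 Pa.
Convert: Contact area A = 70.13 mm² = 7.013e-05 m².
Convert: Depth limit h_lim = 0.06659 mm = 6.659e-05 m.
Expressed in SI base units: W = 198.3 N, H = 2.214e+09 Pa, K = 9.564e-04.
Volume at the limit: V_lim = h_lim·A = 6.659e-05 · 7.013e-05 = 4.670e-09 m³.
Thus life L = V_lim·H/(K·W) = 4.670e-09 · 2.214e+09 / (9.564e-04 · 198.3) = 54.52 m.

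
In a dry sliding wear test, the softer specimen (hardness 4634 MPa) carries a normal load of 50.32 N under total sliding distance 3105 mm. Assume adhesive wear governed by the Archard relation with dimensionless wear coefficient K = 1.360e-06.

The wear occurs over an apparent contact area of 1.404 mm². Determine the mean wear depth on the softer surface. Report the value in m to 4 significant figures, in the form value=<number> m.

value=3.266e-08 m

The algebra carries exact precision. The intermediates are shown rounded, and a single final rounding to four significant figures.
Convert: Sliding distance L = 3105 mm = 3.105 m.
Convert: Hardness H = 4634 MPa = 4.634e+09 Pa.
Convert: Contact area A = 1.404 mm² = 1.404e-06 m².
Expressed in SI base units: W = 50.32 N, H = 4.634e+09 Pa, K = 1.360e-06.
The Archard volume V = K·W·L/H = 1.360e-06 · 50.32 · 3.105 / 4.634e+09 = 4.585e-14 m³.
Mean wear depth h = V/A = 4.585e-14 / 1.404e-06 = 3.266e-08 m.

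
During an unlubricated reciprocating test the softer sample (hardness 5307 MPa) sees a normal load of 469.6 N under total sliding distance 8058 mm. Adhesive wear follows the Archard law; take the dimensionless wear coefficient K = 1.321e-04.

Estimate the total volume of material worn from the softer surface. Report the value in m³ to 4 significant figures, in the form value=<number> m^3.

Intermediates appear rounded; every step holds full float precision — one final rounding, at 4 significant digits.
Convert: Distance covered L = 8058 mm = 8.058 m.
Convert: Hardness H = 5307 MPa = 5.307e+09 Pa.
Restated in SI base units: W = 469.6 N, H = 5.307e+09 Pa, K = 1.321e-04.
Archard relation: V = K·W·L/H = 1.321e-04 · 469.6 · 8.058 / 5.307e+09 = 9.419e-11 m³.

value=9.419e-11 m^3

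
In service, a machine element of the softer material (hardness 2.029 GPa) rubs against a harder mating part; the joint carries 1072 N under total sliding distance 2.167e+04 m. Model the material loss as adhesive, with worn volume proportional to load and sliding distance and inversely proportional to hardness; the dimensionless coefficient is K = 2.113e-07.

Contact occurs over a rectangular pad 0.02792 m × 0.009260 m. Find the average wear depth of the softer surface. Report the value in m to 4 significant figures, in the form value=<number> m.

value=9.357e-06 m

The intermediates are displayed rounded — the algebra runs at full precision — rounded once at the end, at four significant figures.
Hardness H = 2.029 GPa = 2.029e+09 Pa.
Contact area A = 0.02792 m × 0.009260 m = 2.585e-04 m².
SI base units throughout: W = 1072 N, H = 2.029e+09 Pa, K = 2.113e-07.
By Archard's law, V = K·W·L/H = 2.113e-07 · 1072 · 2.167e+04 / 2.029e+09 = 2.419e-09 m³.
Mean wear depth h = V/A = 2.419e-09 / 2.585e-04 = 9.357e-06 m.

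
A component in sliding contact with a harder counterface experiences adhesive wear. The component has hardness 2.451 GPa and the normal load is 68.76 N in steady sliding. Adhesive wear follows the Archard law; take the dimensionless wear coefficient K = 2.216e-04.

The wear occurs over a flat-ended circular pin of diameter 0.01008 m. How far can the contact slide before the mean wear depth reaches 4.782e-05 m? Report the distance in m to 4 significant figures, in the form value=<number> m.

value=613.8 m

Quoted intermediates are rounded. All arithmetic keeps exact precision. Rounded just once, at four significant digits.
Hardness H = 2.451 GPa = 2.451e+09 Pa.
Contact area A = π·d²/4 = π·(0.01008 m)²/4 = 7.980e-05 m².
In SI base units, W = 68.76 N, H = 2.451e+09 Pa, K = 2.216e-04.
At the depth limit, V_lim = h_lim·A = 4.782e-05 · 7.980e-05 = 3.816e-09 m³.
So the life L = V_lim·H/(K·W) = 3.816e-09 · 2.451e+09 / (2.216e-04 · 68.76) = 613.8 m.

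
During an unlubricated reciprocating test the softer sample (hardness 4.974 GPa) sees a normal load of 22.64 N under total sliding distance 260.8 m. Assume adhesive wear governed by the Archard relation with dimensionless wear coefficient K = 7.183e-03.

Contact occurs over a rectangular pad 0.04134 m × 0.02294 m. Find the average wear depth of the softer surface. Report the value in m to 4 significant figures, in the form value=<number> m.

value=8.991e-06 m

Every step carries exact precision; intermediate values are shown rounded, and one last rounding to four significant digits.
Convert: Hardness H = 4.974 GPa = 4.974e+09 Pa.
Convert: Contact area A = 0.04134 m × 0.02294 m = 9.483e-04 m².
Restated in SI base units: W = 22.64 N, H = 4.974e+09 Pa, K = 7.183e-03.
Apply Archard: V = K·W·L/H = 7.183e-03 · 22.64 · 260.8 / 4.974e+09 = 8.527e-09 m³.
Average depth h = V/A = 8.527e-09 / 9.483e-04 = 8.991e-06 m.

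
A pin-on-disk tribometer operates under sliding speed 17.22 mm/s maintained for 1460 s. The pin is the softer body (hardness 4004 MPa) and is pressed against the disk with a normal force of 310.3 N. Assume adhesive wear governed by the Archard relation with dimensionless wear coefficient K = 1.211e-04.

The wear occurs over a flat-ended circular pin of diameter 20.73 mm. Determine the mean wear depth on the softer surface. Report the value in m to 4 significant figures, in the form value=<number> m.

value=6.991e-07 m

Quoted intermediates are rounded. All arithmetic maintains exact precision — a lone final rounding to four significant digits.
Convert: Sliding speed v = 17.22 mm/s = 0.01722 m/s. Total distance L = v·t = 0.01722 m/s × 1460 s = 25.14 m.
Convert: Hardness H = 4004 MPa = 4.004e+09 Pa.
Convert: Pin diameter d = 20.73 mm = 0.02073 m. Contact area A = π·d²/4 = π·(0.02073 m)²/4 = 3.375e-04 m².
Working in SI base units: W = 310.3 N, H = 4.004e+09 Pa, K = 1.211e-04.
Wear volume V = K·W·L/H = 1.211e-04 · 310.3 · 25.14 / 4.004e+09 = 2.359e-10 m³.
Depth of wear h = V/A = 2.359e-10 / 3.375e-04 = 6.991e-07 m.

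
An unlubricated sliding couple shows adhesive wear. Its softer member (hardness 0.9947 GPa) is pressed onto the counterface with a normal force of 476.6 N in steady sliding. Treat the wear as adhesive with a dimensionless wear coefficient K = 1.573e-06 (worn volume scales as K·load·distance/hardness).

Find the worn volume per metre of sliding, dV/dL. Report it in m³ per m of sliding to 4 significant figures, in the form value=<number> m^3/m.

value=7.537e-13 m^3/m

Intermediates are shown rounded; each operation carries exact precision — one last rounding, at four significant figures.
Hardness H = 0.9947 GPa = 9.947e+08 Pa.
In SI base units, W = 476.6 N, H = 9.947e+08 Pa, K = 1.573e-06.
Sliding wear rate dV/dL = K·W/H (independent of L): 1.573e-06 · 476.6 / 9.947e+08 = 7.537e-13 m³/m.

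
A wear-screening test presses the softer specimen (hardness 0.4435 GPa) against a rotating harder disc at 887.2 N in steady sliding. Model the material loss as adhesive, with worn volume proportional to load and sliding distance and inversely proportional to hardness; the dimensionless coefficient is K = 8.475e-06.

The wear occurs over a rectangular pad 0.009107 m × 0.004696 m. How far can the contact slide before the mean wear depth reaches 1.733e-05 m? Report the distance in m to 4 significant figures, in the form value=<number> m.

value=43.72 m

Intermediate values appear rounded. Every step maintains exact precision; one last rounding to four significant digits.
Convert: Hardness H = 0.4435 GPa = 4.435e+08 Pa.
Convert: Contact area A = 0.009107 m × 0.004696 m = 4.277e-05 m².
Working in SI base units: W = 887.2 N, H = 4.435e+08 Pa, K = 8.475e-06.
Wearable volume V_lim = h_lim·A = 1.733e-05 · 4.277e-05 = 7.411e-10 m³.
Thus life L = V_lim·H/(K·W) = 7.411e-10 · 4.435e+08 / (8.475e-06 · 887.2) = 43.72 m.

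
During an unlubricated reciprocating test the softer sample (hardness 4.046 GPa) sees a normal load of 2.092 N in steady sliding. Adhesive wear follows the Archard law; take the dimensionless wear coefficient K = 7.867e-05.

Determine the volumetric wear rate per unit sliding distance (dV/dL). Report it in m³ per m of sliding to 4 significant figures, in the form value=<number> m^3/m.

value=4.068e-14 m^3/m

Each operation keeps full float precision; intermediate values are shown rounded. Rounded once at the end, at 4 significant digits.
Convert: Hardness H = 4.046 GPa = 4.046e+09 Pa.
SI base units throughout: W = 2.092 N, H = 4.046e+09 Pa, K = 7.867e-05.
Volumetric rate dV/dL = K·W/H (no L dependence): 7.867e-05 · 2.092 / 4.046e+09 = 4.068e-14 m³/m.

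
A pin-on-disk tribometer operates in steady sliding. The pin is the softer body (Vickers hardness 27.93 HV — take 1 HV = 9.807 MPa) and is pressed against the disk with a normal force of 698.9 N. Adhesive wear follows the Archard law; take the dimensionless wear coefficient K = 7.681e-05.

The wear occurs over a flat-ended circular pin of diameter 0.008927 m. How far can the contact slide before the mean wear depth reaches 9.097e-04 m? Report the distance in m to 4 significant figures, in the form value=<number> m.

value=290.5 m

Intermediate values appear rounded — the computation maintains exact precision. Rounded once at the end to 4 significant digits.
Convert: Hardness H = 27.93 HV × 9.807 MPa/HV = 273.9 MPa = 2.739e+08 Pa.
Convert: Contact area A = π·d²/4 = π·(0.008927 m)²/4 = 6.259e-05 m².
As SI base values: W = 698.9 N, H = 2.739e+08 Pa, K = 7.681e-05.
At the depth limit, V_lim = h_lim·A = 9.097e-04 · 6.259e-05 = 5.694e-08 m³.
Inverting, life L = V_lim·H/(K·W) = 5.694e-08 · 2.739e+08 / (7.681e-05 · 698.9) = 290.5 m.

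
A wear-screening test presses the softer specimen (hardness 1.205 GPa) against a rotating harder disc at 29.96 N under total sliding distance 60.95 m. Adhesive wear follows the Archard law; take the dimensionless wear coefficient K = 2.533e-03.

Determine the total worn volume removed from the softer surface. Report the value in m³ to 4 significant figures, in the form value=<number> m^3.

value=3.839e-09 m^3

All working math holds exact precision, and the intermediates are shown rounded. Rounded once at the end, at four significant digits.
Hardness H = 1.205 GPa = 1.205e+09 Pa.
Collected in SI base units: W = 29.96 N, H = 1.205e+09 Pa, K = 2.533e-03.
Worn volume V = K·W·L/H = 2.533e-03 · 29.96 · 60.95 / 1.205e+09 = 3.839e-09 m³.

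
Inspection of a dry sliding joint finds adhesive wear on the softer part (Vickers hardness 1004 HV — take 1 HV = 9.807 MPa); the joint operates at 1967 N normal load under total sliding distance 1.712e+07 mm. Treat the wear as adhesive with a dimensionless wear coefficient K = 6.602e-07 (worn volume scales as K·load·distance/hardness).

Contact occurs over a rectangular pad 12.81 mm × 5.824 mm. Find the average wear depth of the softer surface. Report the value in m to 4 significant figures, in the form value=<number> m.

value=3.027e-05 m

Intermediate values appear rounded — each operation maintains exact precision; rounded once at the end, at four significant figures.
Sliding distance L = 1.712e+07 mm = 1.712e+04 m.
Hardness H = 1004 HV × 9.807 MPa/HV = 9846 MPa = 9.846e+09 Pa.
Pad sides 12.81 mm × 5.824 mm = 0.01281 m × 0.005824 m. Contact area A = 0.01281 m × 0.005824 m = 7.461e-05 m².
In SI base units, W = 1967 N, H = 9.846e+09 Pa, K = 6.602e-07.
Worn volume V = K·W·L/H = 6.602e-07 · 1967 · 1.712e+04 / 9.846e+09 = 2.258e-09 m³.
Average depth h = V/A = 2.258e-09 / 7.461e-05 = 3.027e-05 m.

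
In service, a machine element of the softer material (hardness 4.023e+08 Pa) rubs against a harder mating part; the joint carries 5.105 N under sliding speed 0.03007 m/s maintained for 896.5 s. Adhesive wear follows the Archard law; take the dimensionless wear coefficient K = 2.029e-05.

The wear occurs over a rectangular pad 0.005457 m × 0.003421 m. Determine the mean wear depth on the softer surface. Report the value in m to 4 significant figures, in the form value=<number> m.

The intermediates are displayed rounded; the computation carries exact precision. Rounded just once: 4 significant figures.
Distance covered L = v·t = 0.03007 m/s × 896.5 s = 26.96 m.
Contact area A = 0.005457 m × 0.003421 m = 1.867e-05 m².
In SI base units: W = 5.105 N, H = 4.023e+08 Pa, K = 2.029e-05.
Wear volume V = K·W·L/H = 2.029e-05 · 5.105 · 26.96 / 4.023e+08 = 6.941e-12 m³.
Mean depth h = V/A = 6.941e-12 / 1.867e-05 = 3.718e-07 m.

value=3.718e-07 m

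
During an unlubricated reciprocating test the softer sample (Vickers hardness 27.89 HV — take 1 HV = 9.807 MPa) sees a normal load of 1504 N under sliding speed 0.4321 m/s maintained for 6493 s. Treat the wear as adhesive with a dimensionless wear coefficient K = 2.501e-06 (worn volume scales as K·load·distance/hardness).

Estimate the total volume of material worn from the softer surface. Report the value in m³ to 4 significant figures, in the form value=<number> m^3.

value=3.858e-08 m^3

Intermediates appear rounded. All arithmetic carries exact precision. Rounded once at the end to 4 significant figures.
Convert: Sliding distance L = v·t = 0.4321 m/s × 6493 s = 2806 m.
Convert: Hardness H = 27.89 HV × 9.807 MPa/HV = 273.5 MPa = 2.735e+08 Pa.
In SI base units, W = 1504 N, H = 2.735e+08 Pa, K = 2.501e-06.
Volume removed: V = K·W·L/H = 2.501e-06 · 1504 · 2806 / 2.735e+08 = 3.858e-08 m³.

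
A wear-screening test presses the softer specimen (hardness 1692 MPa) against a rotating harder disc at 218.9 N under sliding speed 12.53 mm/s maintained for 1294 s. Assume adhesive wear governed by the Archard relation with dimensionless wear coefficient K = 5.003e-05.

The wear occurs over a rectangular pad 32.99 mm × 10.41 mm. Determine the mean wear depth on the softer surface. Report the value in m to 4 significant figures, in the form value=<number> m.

value=3.056e-07 m

Each operation holds exact precision, and intermediate values appear rounded; one last rounding to 4 significant figures.
Convert: Sliding speed v = 12.53 mm/s = 0.01253 m/s. Distance L = v·t = 0.01253 m/s × 1294 s = 16.21 m.
Convert: Hardness H = 1692 MPa = 1.692e+09 Pa.
Convert: Pad sides 32.99 mm × 10.41 mm = 0.03299 m × 0.01041 m. Contact area A = 0.03299 m × 0.01041 m = 3.434e-04 m².
In SI base units: W = 218.9 N, H = 1.692e+09 Pa, K = 5.003e-05.
The Archard volume V = K·W·L/H = 5.003e-05 · 218.9 · 16.21 / 1.692e+09 = 1.049e-10 m³.
Depth of wear h = V/A = 1.049e-10 / 3.434e-04 = 3.056e-07 m.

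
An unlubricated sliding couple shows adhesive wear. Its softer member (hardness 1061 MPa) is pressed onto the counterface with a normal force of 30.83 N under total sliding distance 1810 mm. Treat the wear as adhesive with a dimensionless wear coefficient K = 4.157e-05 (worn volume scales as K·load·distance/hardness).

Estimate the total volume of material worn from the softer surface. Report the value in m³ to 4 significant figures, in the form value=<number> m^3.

The computation carries exact precision — intermediate values are shown rounded — one last rounding: four significant figures.
Sliding distance L = 1810 mm = 1.810 m.
Hardness H = 1061 MPa = 1.061e+09 Pa.
Restated in SI base units: W = 30.83 N, H = 1.061e+09 Pa, K = 4.157e-05.
Volume removed: V = K·W·L/H = 4.157e-05 · 30.83 · 1.810 / 1.061e+09 = 2.186e-12 m³.

value=2.186e-12 m^3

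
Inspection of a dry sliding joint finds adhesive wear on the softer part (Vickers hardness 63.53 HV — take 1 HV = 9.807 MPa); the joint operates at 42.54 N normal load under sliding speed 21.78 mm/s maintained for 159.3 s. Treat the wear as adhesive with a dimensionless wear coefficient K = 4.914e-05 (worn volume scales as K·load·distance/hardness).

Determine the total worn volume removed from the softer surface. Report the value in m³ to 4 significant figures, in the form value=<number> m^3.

Every step runs at exact precision — displayed values are rounded; a lone final rounding: 4 significant figures.
Convert: Sliding speed v = 21.78 mm/s = 0.02178 m/s. Distance covered L = v·t = 0.02178 m/s × 159.3 s = 3.470 m.
Convert: Hardness H = 63.53 HV × 9.807 MPa/HV = 623.0 MPa = 6.230e+08 Pa.
SI base units throughout: W = 42.54 N, H = 6.230e+08 Pa, K = 4.914e-05.
Volume removed: V = K·W·L/H = 4.914e-05 · 42.54 · 3.470 / 6.230e+08 = 1.164e-11 m³.

value=1.164e-11 m^3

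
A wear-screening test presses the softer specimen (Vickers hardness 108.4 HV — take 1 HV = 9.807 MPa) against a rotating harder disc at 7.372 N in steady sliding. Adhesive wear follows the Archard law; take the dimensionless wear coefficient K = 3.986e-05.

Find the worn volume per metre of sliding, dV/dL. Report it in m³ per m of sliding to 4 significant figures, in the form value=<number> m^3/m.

value=2.764e-13 m^3/m

Intermediate values appear rounded — the algebra maintains full precision — a single final rounding: 4 significant figures.
Convert: Hardness H = 108.4 HV × 9.807 MPa/HV = 1063 MPa = 1.063e+09 Pa.
In SI base units, W = 7.372 N, H = 1.063e+09 Pa, K = 3.986e-05.
The wear rate dV/dL = K·W/H, so: 3.986e-05 · 7.372 / 1.063e+09 = 2.764e-13 m³/m.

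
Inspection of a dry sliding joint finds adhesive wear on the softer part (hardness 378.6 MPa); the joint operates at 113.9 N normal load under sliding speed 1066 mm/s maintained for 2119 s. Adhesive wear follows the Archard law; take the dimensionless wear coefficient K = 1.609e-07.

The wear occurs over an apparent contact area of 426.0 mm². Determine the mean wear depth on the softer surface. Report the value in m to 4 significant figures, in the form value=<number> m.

The computation keeps full float precision. Intermediates are shown rounded, and a single final rounding to four significant figures.
Sliding speed v = 1066 mm/s = 1.066 m/s. Total distance L = v·t = 1.066 m/s × 2119 s = 2259 m.
Hardness H = 378.6 MPa = 3.786e+08 Pa.
Contact area A = 426.0 mm² = 4.260e-04 m².
Collected in SI base units: W = 113.9 N, H = 3.786e+08 Pa, K = 1.609e-07.
Worn volume V = K·W·L/H = 1.609e-07 · 113.9 · 2259 / 3.786e+08 = 1.093e-10 m³.
Depth of wear h = V/A = 1.093e-10 / 4.260e-04 = 2.567e-07 m.

value=2.567e-07 m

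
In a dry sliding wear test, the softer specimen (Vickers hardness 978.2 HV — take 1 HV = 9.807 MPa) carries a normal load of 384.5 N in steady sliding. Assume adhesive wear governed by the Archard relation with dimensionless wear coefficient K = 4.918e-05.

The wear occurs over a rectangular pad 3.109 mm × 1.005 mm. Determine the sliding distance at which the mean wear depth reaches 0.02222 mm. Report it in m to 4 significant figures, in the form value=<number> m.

value=35.22 m

The algebra maintains full float precision — intermediate values are shown rounded. Rounded just once to four significant figures.
Convert: Hardness H = 978.2 HV × 9.807 MPa/HV = 9593 MPa = 9.593e+09 Pa.
Convert: Pad sides 3.109 mm × 1.005 mm = 0.003109 m × 0.001005 m. Contact area A = 0.003109 m × 0.001005 m = 3.125e-06 m².
Convert: Depth limit h_lim = 0.02222 mm = 2.222e-05 m.
Collected in SI base units: W = 384.5 N, H = 9.593e+09 Pa, K = 4.918e-05.
At the depth limit, V_lim = h_lim·A = 2.222e-05 · 3.125e-06 = 6.943e-11 m³.
Inverting, life L = V_lim·H/(K·W) = 6.943e-11 · 9.593e+09 / (4.918e-05 · 384.5) = 35.22 m.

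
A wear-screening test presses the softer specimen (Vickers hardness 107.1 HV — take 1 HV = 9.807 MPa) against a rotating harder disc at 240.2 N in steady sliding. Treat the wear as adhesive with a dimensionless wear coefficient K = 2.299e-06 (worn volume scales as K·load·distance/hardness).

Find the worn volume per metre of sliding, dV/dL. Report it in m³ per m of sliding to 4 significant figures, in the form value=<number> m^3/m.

The intermediates appear rounded — all working math holds full precision. Rounded once at the end: 4 significant digits.
Convert: Hardness H = 107.1 HV × 9.807 MPa/HV = 1050 MPa = 1.050e+09 Pa.
Expressed in SI base units: W = 240.2 N, H = 1.050e+09 Pa, K = 2.299e-06.
Volumetric rate dV/dL = K·W/H (independent of L): 2.299e-06 · 240.2 / 1.050e+09 = 5.258e-13 m³/m.

value=5.258e-13 m^3/m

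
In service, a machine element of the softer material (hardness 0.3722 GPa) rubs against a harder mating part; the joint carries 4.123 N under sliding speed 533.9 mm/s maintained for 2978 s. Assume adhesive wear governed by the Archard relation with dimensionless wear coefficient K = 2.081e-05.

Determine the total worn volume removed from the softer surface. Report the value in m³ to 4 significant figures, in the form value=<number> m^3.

value=3.665e-10 m^3

Intermediate values are shown rounded; the computation keeps full float precision; a single final rounding: 4 significant figures.
Sliding speed v = 533.9 mm/s = 0.5339 m/s. Path length L = v·t = 0.5339 m/s × 2978 s = 1590 m.
Hardness H = 0.3722 GPa = 3.722e+08 Pa.
Collected in SI base units: W = 4.123 N, H = 3.722e+08 Pa, K = 2.081e-05.
Apply Archard: V = K·W·L/H = 2.081e-05 · 4.123 · 1590 / 3.722e+08 = 3.665e-10 m³.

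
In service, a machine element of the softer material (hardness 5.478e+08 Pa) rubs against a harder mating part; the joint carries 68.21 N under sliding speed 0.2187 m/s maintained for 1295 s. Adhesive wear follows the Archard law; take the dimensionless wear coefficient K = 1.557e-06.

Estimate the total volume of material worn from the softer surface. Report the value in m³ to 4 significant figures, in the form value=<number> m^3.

value=5.491e-11 m^3

Intermediates are displayed rounded — every step keeps exact precision, and a lone final rounding: 4 significant figures.
Convert: Sliding distance L = v·t = 0.2187 m/s × 1295 s = 283.2 m.
In SI base units, W = 68.21 N, H = 5.478e+08 Pa, K = 1.557e-06.
Archard relation: V = K·W·L/H = 1.557e-06 · 68.21 · 283.2 / 5.478e+08 = 5.491e-11 m³.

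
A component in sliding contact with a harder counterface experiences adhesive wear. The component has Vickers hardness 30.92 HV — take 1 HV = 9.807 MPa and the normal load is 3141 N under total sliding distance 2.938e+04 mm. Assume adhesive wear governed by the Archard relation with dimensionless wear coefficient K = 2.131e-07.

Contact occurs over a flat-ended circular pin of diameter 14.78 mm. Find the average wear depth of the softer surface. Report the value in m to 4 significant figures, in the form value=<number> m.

The computation keeps exact precision; printed values are rounded, and one final rounding to four significant digits.
Distance covered L = 2.938e+04 mm = 29.38 m.
Hardness H = 30.92 HV × 9.807 MPa/HV = 303.2 MPa = 3.032e+08 Pa.
Pin diameter d = 14.78 mm = 0.01478 m. Contact area A = π·d²/4 = π·(0.01478 m)²/4 = 1.716e-04 m².
Collected in SI base units: W = 3141 N, H = 3.032e+08 Pa, K = 2.131e-07.
The Archard volume V = K·W·L/H = 2.131e-07 · 3141 · 29.38 / 3.032e+08 = 6.485e-11 m³.
Average depth h = V/A = 6.485e-11 / 1.716e-04 = 3.780e-07 m.

value=3.780e-07 m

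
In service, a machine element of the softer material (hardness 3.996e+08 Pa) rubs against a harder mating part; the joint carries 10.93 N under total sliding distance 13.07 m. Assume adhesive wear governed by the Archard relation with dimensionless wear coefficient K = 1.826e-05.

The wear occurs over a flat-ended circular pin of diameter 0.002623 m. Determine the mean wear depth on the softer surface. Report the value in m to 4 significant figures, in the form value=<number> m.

value=1.208e-06 m

The computation keeps full precision — intermediates appear rounded — rounded just once to four significant figures.
Contact area A = π·d²/4 = π·(0.002623 m)²/4 = 5.404e-06 m².
In SI base units: W = 10.93 N, H = 3.996e+08 Pa, K = 1.826e-05.
Worn volume V = K·W·L/H = 1.826e-05 · 10.93 · 13.07 / 3.996e+08 = 6.528e-12 m³.
Mean wear depth h = V/A = 6.528e-12 / 5.404e-06 = 1.208e-06 m.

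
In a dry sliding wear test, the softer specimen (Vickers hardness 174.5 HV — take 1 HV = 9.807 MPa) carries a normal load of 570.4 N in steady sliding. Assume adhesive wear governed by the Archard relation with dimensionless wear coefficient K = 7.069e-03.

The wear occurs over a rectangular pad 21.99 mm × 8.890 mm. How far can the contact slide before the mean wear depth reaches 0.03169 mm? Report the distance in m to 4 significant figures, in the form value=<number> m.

All working math runs at exact precision — printed values are rounded. Rounded just once, at 4 significant figures.
Convert: Hardness H = 174.5 HV × 9.807 MPa/HV = 1711 MPa = 1.711e+09 Pa.
Convert: Pad sides 21.99 mm × 8.890 mm = 0.02199 m × 0.008890 m. Contact area A = 0.02199 m × 0.008890 m = 1.955e-04 m².
Convert: Depth limit h_lim = 0.03169 mm = 3.169e-05 m.
As SI base values: W = 570.4 N, H = 1.711e+09 Pa, K = 7.069e-03.
Wearable volume V_lim = h_lim·A = 3.169e-05 · 1.955e-04 = 6.195e-09 m³.
Thus life L = V_lim·H/(K·W) = 6.195e-09 · 1.711e+09 / (7.069e-03 · 570.4) = 2.629 m.

value=2.629 m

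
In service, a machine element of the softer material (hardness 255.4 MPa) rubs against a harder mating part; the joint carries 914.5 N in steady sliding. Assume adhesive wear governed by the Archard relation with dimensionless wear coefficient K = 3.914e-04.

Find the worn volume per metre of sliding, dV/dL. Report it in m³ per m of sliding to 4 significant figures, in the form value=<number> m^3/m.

All working math holds exact precision, and intermediates appear rounded. Rounded just once, at 4 significant figures.
Hardness H = 255.4 MPa = 2.554e+08 Pa.
Working in SI base units: W = 914.5 N, H = 2.554e+08 Pa, K = 3.914e-04.
Sliding wear rate dV/dL = K·W/H, per unit distance: 3.914e-04 · 914.5 / 2.554e+08 = 1.401e-09 m³/m.

value=1.401e-09 m^3/m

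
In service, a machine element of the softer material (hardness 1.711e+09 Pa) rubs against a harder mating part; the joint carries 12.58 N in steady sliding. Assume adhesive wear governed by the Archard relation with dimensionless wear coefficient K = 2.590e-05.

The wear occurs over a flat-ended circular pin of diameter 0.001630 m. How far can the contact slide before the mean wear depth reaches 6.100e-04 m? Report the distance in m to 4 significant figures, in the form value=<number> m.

value=6684 m

Intermediates are displayed rounded. The computation holds exact precision; one last rounding, at four significant figures.
Contact area A = π·d²/4 = π·(0.001630 m)²/4 = 2.087e-06 m².
Collected in SI base units: W = 12.58 N, H = 1.711e+09 Pa, K = 2.590e-05.
Wearable volume V_lim = h_lim·A = 6.100e-04 · 2.087e-06 = 1.273e-09 m³.
So the life L = V_lim·H/(K·W) = 1.273e-09 · 1.711e+09 / (2.590e-05 · 12.58) = 6684 m.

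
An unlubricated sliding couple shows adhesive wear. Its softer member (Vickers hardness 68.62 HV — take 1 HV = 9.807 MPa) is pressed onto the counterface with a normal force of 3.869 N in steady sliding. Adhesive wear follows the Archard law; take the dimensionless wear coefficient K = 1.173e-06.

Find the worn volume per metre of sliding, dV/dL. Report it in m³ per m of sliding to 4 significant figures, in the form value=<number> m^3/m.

The algebra carries exact precision — intermediate values are displayed rounded, and one final rounding, at 4 significant digits.
Convert: Hardness H = 68.62 HV × 9.807 MPa/HV = 673.0 MPa = 6.730e+08 Pa.
Restated in SI base units: W = 3.869 N, H = 6.730e+08 Pa, K = 1.173e-06.
Wear rate dV/dL = K·W/H, so: 1.173e-06 · 3.869 / 6.730e+08 = 6.744e-15 m³/m.

value=6.744e-15 m^3/m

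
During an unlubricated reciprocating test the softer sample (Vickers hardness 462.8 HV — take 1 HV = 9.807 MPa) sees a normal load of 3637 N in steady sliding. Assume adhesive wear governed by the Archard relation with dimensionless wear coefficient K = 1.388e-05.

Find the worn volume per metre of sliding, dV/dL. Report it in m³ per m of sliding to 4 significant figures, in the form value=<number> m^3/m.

Each operation carries exact precision, and the intermediates are shown rounded — one last rounding, at four significant figures.
Convert: Hardness H = 462.8 HV × 9.807 MPa/HV = 4539 MPa = 4.539e+09 Pa.
In SI base units: W = 3637 N, H = 4.539e+09 Pa, K = 1.388e-05.
Wear rate dV/dL = K·W/H (independent of L): 1.388e-05 · 3637 / 4.539e+09 = 1.112e-11 m³/m.

value=1.112e-11 m^3/m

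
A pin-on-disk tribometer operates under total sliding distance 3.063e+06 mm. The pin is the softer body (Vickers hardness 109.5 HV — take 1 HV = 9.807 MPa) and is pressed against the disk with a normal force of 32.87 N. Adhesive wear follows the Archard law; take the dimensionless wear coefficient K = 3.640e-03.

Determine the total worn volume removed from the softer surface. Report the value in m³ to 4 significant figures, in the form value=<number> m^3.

value=3.413e-07 m^3

The intermediates appear rounded, and every step carries exact precision; a single final rounding: 4 significant digits.
Sliding distance L = 3.063e+06 mm = 3063 m.
Hardness H = 109.5 HV × 9.807 MPa/HV = 1074 MPa = 1.074e+09 Pa.
As SI base values: W = 32.87 N, H = 1.074e+09 Pa, K = 3.640e-03.
Apply Archard: V = K·W·L/H = 3.640e-03 · 32.87 · 3063 / 1.074e+09 = 3.413e-07 m³.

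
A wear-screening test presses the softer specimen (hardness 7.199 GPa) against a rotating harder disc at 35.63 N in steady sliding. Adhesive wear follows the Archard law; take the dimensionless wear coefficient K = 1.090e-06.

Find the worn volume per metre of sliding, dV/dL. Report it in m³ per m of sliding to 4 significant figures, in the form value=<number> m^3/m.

Intermediate values are printed rounded. Each operation keeps full float precision; rounded just once, at 4 significant figures.
Hardness H = 7.199 GPa = 7.199e+09 Pa.
Expressed in SI base units: W = 35.63 N, H = 7.199e+09 Pa, K = 1.090e-06.
Rate of wear dV/dL = K·W/H (independent of L): 1.090e-06 · 35.63 / 7.199e+09 = 5.395e-15 m³/m.

value=5.395e-15 m^3/m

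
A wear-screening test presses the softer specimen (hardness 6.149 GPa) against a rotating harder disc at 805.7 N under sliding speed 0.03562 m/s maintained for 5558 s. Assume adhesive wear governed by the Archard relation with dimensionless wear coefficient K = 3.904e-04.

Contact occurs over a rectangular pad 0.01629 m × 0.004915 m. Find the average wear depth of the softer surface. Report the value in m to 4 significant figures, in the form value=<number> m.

value=1.265e-04 m

Printed values are rounded — all arithmetic maintains full float precision; one last rounding, at four significant digits.
Total distance L = v·t = 0.03562 m/s × 5558 s = 198.0 m.
Hardness H = 6.149 GPa = 6.149e+09 Pa.
Contact area A = 0.01629 m × 0.004915 m = 8.007e-05 m².
In SI base units: W = 805.7 N, H = 6.149e+09 Pa, K = 3.904e-04.
By Archard's law, V = K·W·L/H = 3.904e-04 · 805.7 · 198.0 / 6.149e+09 = 1.013e-08 m³.
Average depth h = V/A = 1.013e-08 / 8.007e-05 = 1.265e-04 m.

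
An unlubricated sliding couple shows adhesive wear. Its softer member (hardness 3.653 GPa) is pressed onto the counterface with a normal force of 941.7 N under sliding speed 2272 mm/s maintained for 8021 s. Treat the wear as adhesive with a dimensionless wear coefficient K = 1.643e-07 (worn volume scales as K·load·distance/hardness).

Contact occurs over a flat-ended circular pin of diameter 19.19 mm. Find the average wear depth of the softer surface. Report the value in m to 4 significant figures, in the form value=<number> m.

value=2.669e-06 m

The algebra runs at exact precision. Intermediate values appear rounded; a lone final rounding: four significant digits.
Sliding speed v = 2272 mm/s = 2.272 m/s. Path length L = v·t = 2.272 m/s × 8021 s = 1.822e+04 m.
Hardness H = 3.653 GPa = 3.653e+09 Pa.
Pin diameter d = 19.19 mm = 0.01919 m. Contact area A = π·d²/4 = π·(0.01919 m)²/4 = 2.892e-04 m².
Collected in SI base units: W = 941.7 N, H = 3.653e+09 Pa, K = 1.643e-07.
Worn volume V = K·W·L/H = 1.643e-07 · 941.7 · 1.822e+04 / 3.653e+09 = 7.719e-10 m³.
Wear depth h = V/A = 7.719e-10 / 2.892e-04 = 2.669e-06 m.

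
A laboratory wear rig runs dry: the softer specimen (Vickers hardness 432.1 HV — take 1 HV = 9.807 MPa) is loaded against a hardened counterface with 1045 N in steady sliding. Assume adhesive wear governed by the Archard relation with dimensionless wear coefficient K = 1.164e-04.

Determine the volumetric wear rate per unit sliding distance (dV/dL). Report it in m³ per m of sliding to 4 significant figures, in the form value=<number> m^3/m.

All arithmetic holds full precision — intermediate values are shown rounded; one last rounding, at 4 significant digits.
Hardness H = 432.1 HV × 9.807 MPa/HV = 4238 MPa = 4.238e+09 Pa.
Expressed in SI base units: W = 1045 N, H = 4.238e+09 Pa, K = 1.164e-04.
Volumetric rate dV/dL = K·W/H — distance-free: 1.164e-04 · 1045 / 4.238e+09 = 2.870e-11 m³/m.

value=2.870e-11 m^3/m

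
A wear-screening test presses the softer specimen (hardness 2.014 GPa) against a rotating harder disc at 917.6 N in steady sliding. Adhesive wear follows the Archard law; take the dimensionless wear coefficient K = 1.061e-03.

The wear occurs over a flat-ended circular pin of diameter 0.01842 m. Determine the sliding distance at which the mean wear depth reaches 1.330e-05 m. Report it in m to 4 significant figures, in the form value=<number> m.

Each operation keeps full precision; intermediate values are printed rounded; one final rounding, at four significant figures.
Convert: Hardness H = 2.014 GPa = 2.014e+09 Pa.
Convert: Contact area A = π·d²/4 = π·(0.01842 m)²/4 = 2.665e-04 m².
SI base units throughout: W = 917.6 N, H = 2.014e+09 Pa, K = 1.061e-03.
At the depth limit, V_lim = h_lim·A = 1.330e-05 · 2.665e-04 = 3.544e-09 m³.
Thus life L = V_lim·H/(K·W) = 3.544e-09 · 2.014e+09 / (1.061e-03 · 917.6) = 7.332 m.

value=7.332 m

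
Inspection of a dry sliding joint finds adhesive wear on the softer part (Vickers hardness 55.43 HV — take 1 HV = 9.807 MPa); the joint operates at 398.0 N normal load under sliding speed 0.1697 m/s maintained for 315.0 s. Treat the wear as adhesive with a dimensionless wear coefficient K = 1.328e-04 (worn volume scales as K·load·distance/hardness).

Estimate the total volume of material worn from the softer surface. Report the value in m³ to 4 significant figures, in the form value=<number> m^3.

The intermediates are shown rounded. The algebra maintains exact precision; one final rounding, at four significant digits.
Convert: Distance L = v·t = 0.1697 m/s × 315.0 s = 53.46 m.
Convert: Hardness H = 55.43 HV × 9.807 MPa/HV = 543.6 MPa = 5.436e+08 Pa.
Restated in SI base units: W = 398.0 N, H = 5.436e+08 Pa, K = 1.328e-04.
By Archard's law, V = K·W·L/H = 1.328e-04 · 398.0 · 53.46 / 5.436e+08 = 5.197e-09 m³.

value=5.197e-09 m^3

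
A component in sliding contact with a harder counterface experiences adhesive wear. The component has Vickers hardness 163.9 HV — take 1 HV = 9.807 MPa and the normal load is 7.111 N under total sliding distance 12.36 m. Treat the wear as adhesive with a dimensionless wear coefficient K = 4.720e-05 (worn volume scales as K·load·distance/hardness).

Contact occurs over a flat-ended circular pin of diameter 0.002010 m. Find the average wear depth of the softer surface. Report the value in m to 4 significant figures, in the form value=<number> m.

Intermediate values are shown rounded. The computation carries full precision; a lone final rounding to four significant figures.
Hardness H = 163.9 HV × 9.807 MPa/HV = 1607 MPa = 1.607e+09 Pa.
Contact area A = π·d²/4 = π·(0.002010 m)²/4 = 3.173e-06 m².
SI base units throughout: W = 7.111 N, H = 1.607e+09 Pa, K = 4.720e-05.
Archard relation: V = K·W·L/H = 4.720e-05 · 7.111 · 12.36 / 1.607e+09 = 2.581e-12 m³.
Wear depth h = V/A = 2.581e-12 / 3.173e-06 = 8.134e-07 m.

value=8.134e-07 m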